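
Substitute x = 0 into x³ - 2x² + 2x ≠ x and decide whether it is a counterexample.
Substitute x = 0 into the relation:
x = 0: LHS = 0³ - 2·0² + 2·0 = 0; 0 ≠ 0 — FAILS

Since the claim fails at x = 0, this value is a counterexample.

Answer: Yes, x = 0 is a counterexample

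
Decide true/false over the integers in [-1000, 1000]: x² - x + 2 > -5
Over all integers in [-1000, 1000], LHS − RHS is smallest at x = 0, where it equals 7:
x = 0: LHS = 0² - 0 + 2 = 2; 2 > -5 — holds
At the ends of the range:
x = -1000: LHS = (-1000)² - (-1000) + 2 = 1001002; 1001002 > -5 — holds
x = 1000: LHS = 1000² - 1000 + 2 = 999002; 999002 > -5 — holds
Hence LHS − RHS is never zero or negative, i.e. LHS > RHS throughout, so the relation holds for every integer in [-1000, 1000].

No counterexample exists.

Answer: True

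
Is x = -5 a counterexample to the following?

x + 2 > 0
Substitute x = -5 into the relation:
x = -5: LHS = (-5) + 2 = -3; -3 > 0 — FAILS

Since the claim fails at x = -5, this value is a counterexample.

Answer: Yes, x = -5 is a counterexample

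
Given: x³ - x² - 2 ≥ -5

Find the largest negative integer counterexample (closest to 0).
Testing negative integers from -1 downward:
x = -1: LHS = (-1)³ - (-1)² - 2 = -4; -4 ≥ -5 — holds
x = -2: LHS = (-2)³ - (-2)² - 2 = -14; -14 ≥ -5 — FAILS  ← closest negative counterexample to 0

Answer: x = -2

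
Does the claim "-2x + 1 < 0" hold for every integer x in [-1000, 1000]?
The claim fails at x = 0:
x = 0: LHS = -2·0 + 1 = 1; 1 < 0 — FAILS

Because a single integer refutes it, the statement is false.

Answer: False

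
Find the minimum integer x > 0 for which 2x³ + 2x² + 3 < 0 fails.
Testing positive integers:
x = 1: LHS = 2·1³ + 2·1² + 3 = 7; 7 < 0 — FAILS  ← smallest positive counterexample

Answer: x = 1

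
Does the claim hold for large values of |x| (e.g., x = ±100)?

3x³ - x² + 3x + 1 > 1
x = 100: LHS = 3·100³ - 100² + 3·100 + 1 = 2990301; 2990301 > 1 — holds
x = -100: LHS = 3·(-100)³ - (-100)² + 3·(-100) + 1 = -3010299; -3010299 > 1 — FAILS

Answer: Partially: holds for x = 100, fails for x = -100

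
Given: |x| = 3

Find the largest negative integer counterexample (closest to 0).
Testing negative integers from -1 downward:
x = -1: LHS = |-1| = 1; 1 = 3 — FAILS  ← closest negative counterexample to 0

Answer: x = -1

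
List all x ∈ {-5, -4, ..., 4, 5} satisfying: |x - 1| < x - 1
Over all integers in [-5, 5], LHS − RHS is smallest at x = 1, where it equals 0:
x = 1: LHS = |1 - 1| = |0| = 0, RHS = 1 - 1 = 0; 0 < 0 — FAILS
At the ends of the range:
x = -5: LHS = |(-5) - 1| = |-6| = 6, RHS = (-5) - 1 = -6; 6 < -6 — FAILS
x = 5: LHS = |5 - 1| = |4| = 4, RHS = 5 - 1 = 4; 4 < 4 — FAILS
Hence LHS − RHS is never negative, i.e. LHS ≥ RHS throughout, so the claimed relation (<) fails for every integer in [-5, 5].

Answer: None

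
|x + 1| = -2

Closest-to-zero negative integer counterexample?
Testing negative integers from -1 downward:
x = -1: LHS = |(-1) + 1| = |0| = 0; 0 = -2 — FAILS  ← closest negative counterexample to 0

Answer: x = -1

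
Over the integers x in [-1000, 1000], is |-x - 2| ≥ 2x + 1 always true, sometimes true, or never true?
Holds at x = 0: LHS = |-0 - 2| = |-2| = 2, RHS = 2·0 + 1 = 1; 2 ≥ 1 — holds
Fails at x = 2: LHS = |-2 - 2| = |-4| = 4, RHS = 2·2 + 1 = 5; 4 ≥ 5 — FAILS
It is satisfied by some integers in the range but not all.

Answer: Sometimes true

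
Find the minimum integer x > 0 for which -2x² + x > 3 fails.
Testing positive integers:
x = 1: LHS = -2·1² + 1 = -1; -1 > 3 — FAILS  ← smallest positive counterexample

Answer: x = 1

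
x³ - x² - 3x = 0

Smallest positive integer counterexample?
Testing positive integers:
x = 1: LHS = 1³ - 1² - 3·1 = -3; -3 = 0 — FAILS  ← smallest positive counterexample

Answer: x = 1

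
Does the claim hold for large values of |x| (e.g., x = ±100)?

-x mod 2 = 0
x = 100: LHS = (-100) mod 2 = 0; 0 = 0 — holds
x = -100: LHS = (-(-100)) mod 2 = 100 mod 2 = 0; 0 = 0 — holds

Answer: Yes, holds for both x = 100 and x = -100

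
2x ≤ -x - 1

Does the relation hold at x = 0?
x = 0: LHS = 2·0 = 0, RHS = -0 - 1 = -1; 0 ≤ -1 — FAILS

The relation fails at x = 0, so x = 0 is a counterexample.

Answer: No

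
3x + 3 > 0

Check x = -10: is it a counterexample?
Substitute x = -10 into the relation:
x = -10: LHS = 3·(-10) + 3 = -27; -27 > 0 — FAILS

Since the claim fails at x = -10, this value is a counterexample.

Answer: Yes, x = -10 is a counterexample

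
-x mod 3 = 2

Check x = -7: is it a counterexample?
Substitute x = -7 into the relation:
x = -7: LHS = (-(-7)) mod 3 = 7 mod 3 = 1; 1 = 2 — FAILS

Since the claim fails at x = -7, this value is a counterexample.

Answer: Yes, x = -7 is a counterexample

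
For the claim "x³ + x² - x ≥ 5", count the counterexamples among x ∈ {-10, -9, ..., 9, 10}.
Counterexamples in [-10, 10]: {-10, -9, -8, -7, -6, -5, -4, -3, -2, -1, 0, 1}.

Counting them gives 12 values.

Answer: 12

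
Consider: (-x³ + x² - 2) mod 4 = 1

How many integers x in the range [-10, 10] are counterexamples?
Counterexamples in [-10, 10]: {-10, -9, -8, -7, -6, -5, -4, -3, -2, -1, 0, 1, 2, 3, 4, 5, 6, 7, 8, 9, 10}.

Counting them gives 21 values.

Answer: 21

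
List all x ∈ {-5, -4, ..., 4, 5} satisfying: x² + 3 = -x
Over all integers in [-5, 5], LHS − RHS is always positive; it is smallest at x = 0, where it equals 3:
x = 0: LHS = 0² + 3 = 3, RHS = -0 = 0; 3 = 0 — FAILS
At the ends of the range:
x = -5: LHS = (-5)² + 3 = 28, RHS = -(-5) = 5; 28 = 5 — FAILS
x = 5: LHS = 5² + 3 = 28; 28 = -5 — FAILS
Hence LHS − RHS is never 0, i.e. the two sides are never equal, so the claimed relation (=) fails for every integer in [-5, 5].

Answer: None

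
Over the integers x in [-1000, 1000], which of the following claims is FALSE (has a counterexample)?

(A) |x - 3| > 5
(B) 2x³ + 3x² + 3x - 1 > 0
(A) x = 0: LHS = |0 - 3| = |-3| = 3; 3 > 5 — FAILS
(B) x = 0: LHS = 2·0³ + 3·0² + 3·0 - 1 = -1; -1 > 0 — FAILS

Answer: Both A and B are false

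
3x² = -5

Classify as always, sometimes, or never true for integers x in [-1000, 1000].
Over all integers in [-1000, 1000], LHS − RHS is always positive; it is smallest at x = 0, where it equals 5:
x = 0: LHS = 3·0² = 0; 0 = -5 — FAILS
At the ends of the range:
x = -1000: LHS = 3·(-1000)² = 3000000; 3000000 = -5 — FAILS
x = 1000: LHS = 3·1000² = 3000000; 3000000 = -5 — FAILS
Hence LHS − RHS is never 0, i.e. the two sides are never equal, so the claimed relation (=) fails for every integer in [-1000, 1000].

No integer in the range satisfies it.

Answer: Never true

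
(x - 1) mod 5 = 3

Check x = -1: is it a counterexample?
Substitute x = -1 into the relation:
x = -1: LHS = ((-1) - 1) mod 5 = (-2) mod 5 = 3; 3 = 3 — holds

The claim holds here, so x = -1 is not a counterexample. (A counterexample exists elsewhere, e.g. x = 0.)

Answer: No, x = -1 is not a counterexample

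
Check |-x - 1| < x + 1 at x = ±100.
x = 100: LHS = |-100 - 1| = |-101| = 101, RHS = 100 + 1 = 101; 101 < 101 — FAILS
x = -100: LHS = |-(-100) - 1| = |99| = 99, RHS = (-100) + 1 = -99; 99 < -99 — FAILS

Answer: No, fails for both x = 100 and x = -100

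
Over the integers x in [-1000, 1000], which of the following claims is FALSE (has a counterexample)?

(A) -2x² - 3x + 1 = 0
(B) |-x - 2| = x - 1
(A) x = 0: LHS = -2·0² - 3·0 + 1 = 1; 1 = 0 — FAILS
(B) x = 0: LHS = |-0 - 2| = |-2| = 2, RHS = 0 - 1 = -1; 2 = -1 — FAILS

Answer: Both A and B are false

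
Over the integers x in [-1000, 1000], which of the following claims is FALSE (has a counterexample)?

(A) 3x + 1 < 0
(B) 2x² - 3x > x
(A) x = 0: LHS = 3·0 + 1 = 1; 1 < 0 — FAILS
(B) x = 0: LHS = 2·0² - 3·0 = 0; 0 > 0 — FAILS

Answer: Both A and B are false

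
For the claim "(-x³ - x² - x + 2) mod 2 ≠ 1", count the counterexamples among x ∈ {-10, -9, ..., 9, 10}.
Counterexamples in [-10, 10]: {-9, -7, -5, -3, -1, 1, 3, 5, 7, 9}.

Counting them gives 10 values.

Answer: 10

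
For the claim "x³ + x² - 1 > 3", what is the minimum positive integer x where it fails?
Testing positive integers:
x = 1: LHS = 1³ + 1² - 1 = 1; 1 > 3 — FAILS  ← smallest positive counterexample

Answer: x = 1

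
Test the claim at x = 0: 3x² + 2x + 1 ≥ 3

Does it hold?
x = 0: LHS = 3·0² + 2·0 + 1 = 1; 1 ≥ 3 — FAILS

The relation fails at x = 0, so x = 0 is a counterexample.

Answer: No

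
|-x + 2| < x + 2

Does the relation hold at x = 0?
x = 0: LHS = |-0 + 2| = |2| = 2, RHS = 0 + 2 = 2; 2 < 2 — FAILS

The relation fails at x = 0, so x = 0 is a counterexample.

Answer: No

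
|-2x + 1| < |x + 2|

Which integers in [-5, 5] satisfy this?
Holds for: {0, 1, 2}
Fails for: {-5, -4, -3, -2, -1, 3, 4, 5}

Answer: {0, 1, 2}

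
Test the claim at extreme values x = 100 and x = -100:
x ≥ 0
x = 100: 100 ≥ 0 — holds
x = -100: -100 ≥ 0 — FAILS

Answer: Partially: holds for x = 100, fails for x = -100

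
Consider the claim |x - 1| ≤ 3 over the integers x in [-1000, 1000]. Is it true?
The claim fails at x = -3:
x = -3: LHS = |(-3) - 1| = |-4| = 4; 4 ≤ 3 — FAILS

Because a single integer refutes it, the statement is false.

Answer: False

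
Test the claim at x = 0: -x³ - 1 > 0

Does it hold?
x = 0: LHS = -0³ - 1 = -1; -1 > 0 — FAILS

The relation fails at x = 0, so x = 0 is a counterexample.

Answer: No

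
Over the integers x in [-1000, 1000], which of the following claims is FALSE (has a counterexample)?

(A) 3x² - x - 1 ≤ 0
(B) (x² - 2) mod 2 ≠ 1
(A) x = 1: LHS = 3·1² - 1 - 1 = 1; 1 ≤ 0 — FAILS
(B) x = 1: LHS = (1² - 2) mod 2 = (-1) mod 2 = 1; 1 ≠ 1 — FAILS

Answer: Both A and B are false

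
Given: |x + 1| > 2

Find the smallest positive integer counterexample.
Testing positive integers:
x = 1: LHS = |1 + 1| = |2| = 2; 2 > 2 — FAILS  ← smallest positive counterexample

Answer: x = 1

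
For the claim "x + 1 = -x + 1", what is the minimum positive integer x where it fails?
Testing positive integers:
x = 1: LHS = 1 + 1 = 2, RHS = -1 + 1 = 0; 2 = 0 — FAILS  ← smallest positive counterexample

Answer: x = 1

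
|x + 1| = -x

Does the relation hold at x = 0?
x = 0: LHS = |0 + 1| = |1| = 1, RHS = -0 = 0; 1 = 0 — FAILS

The relation fails at x = 0, so x = 0 is a counterexample.

Answer: No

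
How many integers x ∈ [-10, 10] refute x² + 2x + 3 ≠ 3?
Counterexamples in [-10, 10]: {-2, 0}.

Counting them gives 2 values.

Answer: 2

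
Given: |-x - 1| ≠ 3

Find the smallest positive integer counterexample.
Testing positive integers:
x = 1: LHS = |-1 - 1| = |-2| = 2; 2 ≠ 3 — holds
x = 2: LHS = |-2 - 1| = |-3| = 3; 3 ≠ 3 — FAILS  ← smallest positive counterexample

Answer: x = 2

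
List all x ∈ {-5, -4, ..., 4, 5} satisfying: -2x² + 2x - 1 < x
Over all integers in [-5, 5], LHS − RHS is largest at x = 0, where it equals -1:
x = 0: LHS = -2·0² + 2·0 - 1 = -1; -1 < 0 — holds
At the ends of the range:
x = -5: LHS = -2·(-5)² + 2·(-5) - 1 = -61; -61 < -5 — holds
x = 5: LHS = -2·5² + 2·5 - 1 = -41; -41 < 5 — holds
Hence LHS − RHS is never zero or positive, i.e. LHS < RHS throughout, so the relation holds for every integer in [-5, 5].

Answer: All integers in [-5, 5]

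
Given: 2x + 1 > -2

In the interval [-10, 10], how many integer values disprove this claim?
Counterexamples in [-10, 10]: {-10, -9, -8, -7, -6, -5, -4, -3, -2}.

Counting them gives 9 values.

Answer: 9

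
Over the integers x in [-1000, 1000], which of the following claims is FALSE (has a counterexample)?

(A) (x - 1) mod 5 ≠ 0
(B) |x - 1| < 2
(A) x = 1: LHS = (1 - 1) mod 5 = 0 mod 5 = 0; 0 ≠ 0 — FAILS
(B) x = -1: LHS = |(-1) - 1| = |-2| = 2; 2 < 2 — FAILS

Answer: Both A and B are false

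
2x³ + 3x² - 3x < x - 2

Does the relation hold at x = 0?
x = 0: LHS = 2·0³ + 3·0² - 3·0 = 0, RHS = 0 - 2 = -2; 0 < -2 — FAILS

The relation fails at x = 0, so x = 0 is a counterexample.

Answer: No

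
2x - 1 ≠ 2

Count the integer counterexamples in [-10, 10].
Track d = LHS − RHS over the integers in [-10, 10]. Equality would need d = 0, but d changes sign only between consecutive integers, jumping over 0:
x = 1: LHS = 2·1 - 1 = 1; 1 ≠ 2 — holds  (d = -1)
x = 2: LHS = 2·2 - 1 = 3; 3 ≠ 2 — holds  (d = 1)
Away from these crossings d keeps a constant sign, and checking every integer in [-10, 10] confirms d ≠ 0 throughout. Hence the two sides are never equal, so the relation holds for every integer in [-10, 10].

No counterexample appears in that range.

Answer: 0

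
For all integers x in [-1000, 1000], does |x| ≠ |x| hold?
The claim fails at x = 0:
x = 0: LHS = |0| = 0, RHS = |0| = 0; 0 ≠ 0 — FAILS

Because a single integer refutes it, the statement is false.

Answer: False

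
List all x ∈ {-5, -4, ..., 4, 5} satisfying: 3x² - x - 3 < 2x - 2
Holds for: {0, 1}
Fails for: {-5, -4, -3, -2, -1, 2, 3, 4, 5}

Answer: {0, 1}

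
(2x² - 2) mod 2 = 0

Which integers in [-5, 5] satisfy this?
For a polynomial with integer coefficients, its value mod 2 depends only on x mod 2, so it suffices to check one representative of each residue class, x = 0, 1:
x = 0: LHS = (2·0² - 2) mod 2 = (-2) mod 2 = 0; 0 = 0 — holds
x = 1: LHS = (2·1² - 2) mod 2 = 0 mod 2 = 0; 0 = 0 — holds
The relation holds in every residue class, so the relation holds for every integer in [-5, 5].

Answer: All integers in [-5, 5]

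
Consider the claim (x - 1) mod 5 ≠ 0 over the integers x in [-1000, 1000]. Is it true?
The claim fails at x = 1:
x = 1: LHS = (1 - 1) mod 5 = 0 mod 5 = 0; 0 ≠ 0 — FAILS

Because a single integer refutes it, the statement is false.

Answer: False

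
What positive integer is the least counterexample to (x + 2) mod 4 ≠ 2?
Testing positive integers:
x = 1: LHS = (1 + 2) mod 4 = 3 mod 4 = 3; 3 ≠ 2 — holds
x = 2: LHS = (2 + 2) mod 4 = 4 mod 4 = 0; 0 ≠ 2 — holds
x = 3: LHS = (3 + 2) mod 4 = 5 mod 4 = 1; 1 ≠ 2 — holds
x = 4: LHS = (4 + 2) mod 4 = 6 mod 4 = 2; 2 ≠ 2 — FAILS  ← smallest positive counterexample

Answer: x = 4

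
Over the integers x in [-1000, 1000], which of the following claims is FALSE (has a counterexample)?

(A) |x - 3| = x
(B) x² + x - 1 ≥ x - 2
(A) x = 0: LHS = |0 - 3| = |-3| = 3; 3 = 0 — FAILS

(B) Over all integers in [-1000, 1000], LHS − RHS is smallest at x = 0, where it equals 1:
x = 0: LHS = 0² + 0 - 1 = -1, RHS = 0 - 2 = -2; -1 ≥ -2 — holds
At the ends of the range:
x = -1000: LHS = (-1000)² + (-1000) - 1 = 998999, RHS = (-1000) - 2 = -1002; 998999 ≥ -1002 — holds
x = 1000: LHS = 1000² + 1000 - 1 = 1000999, RHS = 1000 - 2 = 998; 1000999 ≥ 998 — holds
Hence LHS − RHS is never negative, i.e. LHS ≥ RHS throughout, so the relation holds for every integer in [-1000, 1000].

Only (A) has a counterexample.

Answer: A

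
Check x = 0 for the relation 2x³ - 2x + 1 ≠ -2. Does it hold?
x = 0: LHS = 2·0³ - 2·0 + 1 = 1; 1 ≠ -2 — holds

The relation is satisfied at x = 0.

Answer: Yes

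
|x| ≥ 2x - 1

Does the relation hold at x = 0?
x = 0: LHS = |0| = 0, RHS = 2·0 - 1 = -1; 0 ≥ -1 — holds

The relation is satisfied at x = 0.

Answer: Yes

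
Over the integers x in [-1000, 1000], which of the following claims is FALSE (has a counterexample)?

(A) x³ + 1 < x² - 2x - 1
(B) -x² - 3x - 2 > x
(A) x = 0: LHS = 0³ + 1 = 1, RHS = 0² - 2·0 - 1 = -1; 1 < -1 — FAILS
(B) x = 0: LHS = -0² - 3·0 - 2 = -2; -2 > 0 — FAILS

Answer: Both A and B are false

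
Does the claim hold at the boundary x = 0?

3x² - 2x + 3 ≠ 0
x = 0: LHS = 3·0² - 2·0 + 3 = 3; 3 ≠ 0 — holds

The relation is satisfied at x = 0.

Answer: Yes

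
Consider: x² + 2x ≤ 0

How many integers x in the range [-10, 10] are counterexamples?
Counterexamples in [-10, 10]: {-10, -9, -8, -7, -6, -5, -4, -3, 1, 2, 3, 4, 5, 6, 7, 8, 9, 10}.

Counting them gives 18 values.

Answer: 18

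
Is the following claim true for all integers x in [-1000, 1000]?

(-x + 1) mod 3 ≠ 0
The claim fails at x = 1:
x = 1: LHS = (-1 + 1) mod 3 = 0 mod 3 = 0; 0 ≠ 0 — FAILS

Because a single integer refutes it, the statement is false.

Answer: False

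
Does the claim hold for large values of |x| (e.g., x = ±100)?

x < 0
x = 100: 100 < 0 — FAILS
x = -100: -100 < 0 — holds

Answer: Partially: fails for x = 100, holds for x = -100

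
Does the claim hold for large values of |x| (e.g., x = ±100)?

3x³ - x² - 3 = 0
x = 100: LHS = 3·100³ - 100² - 3 = 2989997; 2989997 = 0 — FAILS
x = -100: LHS = 3·(-100)³ - (-100)² - 3 = -3010003; -3010003 = 0 — FAILS

Answer: No, fails for both x = 100 and x = -100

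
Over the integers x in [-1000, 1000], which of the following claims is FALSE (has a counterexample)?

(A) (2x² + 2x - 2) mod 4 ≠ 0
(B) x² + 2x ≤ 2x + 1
(A) For a polynomial with integer coefficients, its value mod 4 depends only on x mod 4, so it suffices to check one representative of each residue class, x = 0, 1, 2, 3:
x = 0: LHS = (2·0² + 2·0 - 2) mod 4 = (-2) mod 4 = 2; 2 ≠ 0 — holds
x = 1: LHS = (2·1² + 2·1 - 2) mod 4 = 2 mod 4 = 2; 2 ≠ 0 — holds
x = 2: LHS = (2·2² + 2·2 - 2) mod 4 = 10 mod 4 = 2; 2 ≠ 0 — holds
x = 3: LHS = (2·3² + 2·3 - 2) mod 4 = 22 mod 4 = 2; 2 ≠ 0 — holds
The relation holds in every residue class, so the relation holds for every integer in [-1000, 1000].

(B) x = 2: LHS = 2² + 2·2 = 8, RHS = 2·2 + 1 = 5; 8 ≤ 5 — FAILS

Only (B) has a counterexample.

Answer: B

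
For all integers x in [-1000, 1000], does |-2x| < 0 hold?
The claim fails at x = 0:
x = 0: LHS = |-2·0| = |0| = 0; 0 < 0 — FAILS

Because a single integer refutes it, the statement is false.

Answer: False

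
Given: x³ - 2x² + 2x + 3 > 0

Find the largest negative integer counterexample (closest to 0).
Testing negative integers from -1 downward:
x = -1: LHS = (-1)³ - 2·(-1)² + 2·(-1) + 3 = -2; -2 > 0 — FAILS  ← closest negative counterexample to 0

Answer: x = -1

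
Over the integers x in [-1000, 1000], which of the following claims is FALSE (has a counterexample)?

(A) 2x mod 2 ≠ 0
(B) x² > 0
(A) x = 0: LHS = (2·0) mod 2 = 0 mod 2 = 0; 0 ≠ 0 — FAILS
(B) x = 0: LHS = 0² = 0; 0 > 0 — FAILS

Answer: Both A and B are false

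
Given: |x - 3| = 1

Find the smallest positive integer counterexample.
Testing positive integers:
x = 1: LHS = |1 - 3| = |-2| = 2; 2 = 1 — FAILS  ← smallest positive counterexample

Answer: x = 1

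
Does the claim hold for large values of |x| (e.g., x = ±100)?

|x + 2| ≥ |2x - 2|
x = 100: LHS = |100 + 2| = |102| = 102, RHS = |2·100 - 2| = |198| = 198; 102 ≥ 198 — FAILS
x = -100: LHS = |(-100) + 2| = |-98| = 98, RHS = |2·(-100) - 2| = |-202| = 202; 98 ≥ 202 — FAILS

Answer: No, fails for both x = 100 and x = -100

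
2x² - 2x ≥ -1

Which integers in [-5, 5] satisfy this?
Over all integers in [-5, 5], LHS − RHS is smallest at x = 0, where it equals 1:
x = 0: LHS = 2·0² - 2·0 = 0; 0 ≥ -1 — holds
At the ends of the range:
x = -5: LHS = 2·(-5)² - 2·(-5) = 60; 60 ≥ -1 — holds
x = 5: LHS = 2·5² - 2·5 = 40; 40 ≥ -1 — holds
Hence LHS − RHS is never negative, i.e. LHS ≥ RHS throughout, so the relation holds for every integer in [-5, 5].

Answer: All integers in [-5, 5]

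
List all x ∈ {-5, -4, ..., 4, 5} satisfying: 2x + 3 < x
Holds for: {-5, -4}
Fails for: {-3, -2, -1, 0, 1, 2, 3, 4, 5}

Answer: {-5, -4}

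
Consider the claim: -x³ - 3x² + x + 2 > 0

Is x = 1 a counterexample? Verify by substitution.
Substitute x = 1 into the relation:
x = 1: LHS = -1³ - 3·1² + 1 + 2 = -1; -1 > 0 — FAILS

Since the claim fails at x = 1, this value is a counterexample.

Answer: Yes, x = 1 is a counterexample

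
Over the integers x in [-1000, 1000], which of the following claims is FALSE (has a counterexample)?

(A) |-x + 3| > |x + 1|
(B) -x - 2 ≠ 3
(A) x = 1: LHS = |-1 + 3| = |2| = 2, RHS = |1 + 1| = |2| = 2; 2 > 2 — FAILS
(B) x = -5: LHS = -(-5) - 2 = 3; 3 ≠ 3 — FAILS

Answer: Both A and B are false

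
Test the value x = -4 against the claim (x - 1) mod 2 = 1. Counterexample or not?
Substitute x = -4 into the relation:
x = -4: LHS = ((-4) - 1) mod 2 = (-5) mod 2 = 1; 1 = 1 — holds

The claim holds here, so x = -4 is not a counterexample. (A counterexample exists elsewhere, e.g. x = 1.)

Answer: No, x = -4 is not a counterexample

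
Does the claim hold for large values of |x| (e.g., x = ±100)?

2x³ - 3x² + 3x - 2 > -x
x = 100: LHS = 2·100³ - 3·100² + 3·100 - 2 = 1970298; 1970298 > -100 — holds
x = -100: LHS = 2·(-100)³ - 3·(-100)² + 3·(-100) - 2 = -2030302, RHS = -(-100) = 100; -2030302 > 100 — FAILS

Answer: Partially: holds for x = 100, fails for x = -100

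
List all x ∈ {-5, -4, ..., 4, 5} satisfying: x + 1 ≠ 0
Holds for: {-5, -4, -3, -2, 0, 1, 2, 3, 4, 5}
Fails for: {-1}

Answer: {-5, -4, -3, -2, 0, 1, 2, 3, 4, 5}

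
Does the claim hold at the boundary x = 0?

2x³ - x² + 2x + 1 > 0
x = 0: LHS = 2·0³ - 0² + 2·0 + 1 = 1; 1 > 0 — holds

The relation is satisfied at x = 0.

Answer: Yes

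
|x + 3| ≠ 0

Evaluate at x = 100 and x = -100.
x = 100: LHS = |100 + 3| = |103| = 103; 103 ≠ 0 — holds
x = -100: LHS = |(-100) + 3| = |-97| = 97; 97 ≠ 0 — holds

Answer: Yes, holds for both x = 100 and x = -100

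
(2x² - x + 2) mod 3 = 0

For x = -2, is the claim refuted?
Substitute x = -2 into the relation:
x = -2: LHS = (2·(-2)² - (-2) + 2) mod 3 = 12 mod 3 = 0; 0 = 0 — holds

The claim holds here, so x = -2 is not a counterexample. (A counterexample exists elsewhere, e.g. x = 0.)

Answer: No, x = -2 is not a counterexample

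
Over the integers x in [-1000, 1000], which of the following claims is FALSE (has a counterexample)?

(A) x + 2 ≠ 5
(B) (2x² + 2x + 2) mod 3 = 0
(A) x = 3: LHS = 3 + 2 = 5; 5 ≠ 5 — FAILS
(B) x = 0: LHS = (2·0² + 2·0 + 2) mod 3 = 2 mod 3 = 2; 2 = 0 — FAILS

Answer: Both A and B are false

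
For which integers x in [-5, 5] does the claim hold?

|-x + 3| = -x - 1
Over all integers in [-5, 5], LHS − RHS is always positive; it is smallest at x = 0, where it equals 4:
x = 0: LHS = |-0 + 3| = |3| = 3, RHS = -0 - 1 = -1; 3 = -1 — FAILS
At the ends of the range:
x = -5: LHS = |-(-5) + 3| = |8| = 8, RHS = -(-5) - 1 = 4; 8 = 4 — FAILS
x = 5: LHS = |-5 + 3| = |-2| = 2, RHS = -5 - 1 = -6; 2 = -6 — FAILS
Hence LHS − RHS is never 0, i.e. the two sides are never equal, so the claimed relation (=) fails for every integer in [-5, 5].

Answer: None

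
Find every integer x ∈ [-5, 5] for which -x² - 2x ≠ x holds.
Holds for: {-5, -4, -2, -1, 1, 2, 3, 4, 5}
Fails for: {-3, 0}

Answer: {-5, -4, -2, -1, 1, 2, 3, 4, 5}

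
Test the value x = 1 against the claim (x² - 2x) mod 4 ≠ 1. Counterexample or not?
Substitute x = 1 into the relation:
x = 1: LHS = (1² - 2·1) mod 4 = (-1) mod 4 = 3; 3 ≠ 1 — holds

The relation holds at x = 1, so it is not a counterexample.

Answer: No, x = 1 is not a counterexample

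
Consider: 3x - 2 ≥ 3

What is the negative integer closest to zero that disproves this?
Testing negative integers from -1 downward:
x = -1: LHS = 3·(-1) - 2 = -5; -5 ≥ 3 — FAILS  ← closest negative counterexample to 0

Answer: x = -1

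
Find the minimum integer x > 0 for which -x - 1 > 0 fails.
Testing positive integers:
x = 1: LHS = -1 - 1 = -2; -2 > 0 — FAILS  ← smallest positive counterexample

Answer: x = 1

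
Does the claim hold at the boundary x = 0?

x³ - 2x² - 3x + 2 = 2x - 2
x = 0: LHS = 0³ - 2·0² - 3·0 + 2 = 2, RHS = 2·0 - 2 = -2; 2 = -2 — FAILS

The relation fails at x = 0, so x = 0 is a counterexample.

Answer: No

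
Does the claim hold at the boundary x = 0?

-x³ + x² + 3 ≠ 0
x = 0: LHS = -0³ + 0² + 3 = 3; 3 ≠ 0 — holds

The relation is satisfied at x = 0.

Answer: Yes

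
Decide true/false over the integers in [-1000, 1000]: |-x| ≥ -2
An absolute value is never negative, so the left side is ≥ 0 for every x, while the right side is -2. Tightest case in [-1000, 1000] is x = 0:
x = 0: LHS = |-0| = |0| = 0; 0 ≥ -2 — holds
Hence LHS − RHS is never negative, i.e. LHS ≥ RHS throughout, so the relation holds for every integer in [-1000, 1000].

No counterexample exists.

Answer: True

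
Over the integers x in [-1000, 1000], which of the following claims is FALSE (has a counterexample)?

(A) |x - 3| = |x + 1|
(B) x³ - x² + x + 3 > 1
(A) x = 0: LHS = |0 - 3| = |-3| = 3, RHS = |0 + 1| = |1| = 1; 3 = 1 — FAILS
(B) x = -1: LHS = (-1)³ - (-1)² + (-1) + 3 = 0; 0 > 1 — FAILS

Answer: Both A and B are false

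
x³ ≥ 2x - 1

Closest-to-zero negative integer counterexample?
Testing negative integers from -1 downward:
x = -1: LHS = (-1)³ = -1, RHS = 2·(-1) - 1 = -3; -1 ≥ -3 — holds
x = -2: LHS = (-2)³ = -8, RHS = 2·(-2) - 1 = -5; -8 ≥ -5 — FAILS  ← closest negative counterexample to 0

Answer: x = -2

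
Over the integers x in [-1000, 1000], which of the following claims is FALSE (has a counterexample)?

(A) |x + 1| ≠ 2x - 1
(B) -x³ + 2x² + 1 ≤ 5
(A) x = 2: LHS = |2 + 1| = |3| = 3, RHS = 2·2 - 1 = 3; 3 ≠ 3 — FAILS
(B) x = -2: LHS = -(-2)³ + 2·(-2)² + 1 = 17; 17 ≤ 5 — FAILS

Answer: Both A and B are false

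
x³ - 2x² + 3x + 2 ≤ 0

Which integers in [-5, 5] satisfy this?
Holds for: {-5, -4, -3, -2, -1}
Fails for: {0, 1, 2, 3, 4, 5}

Answer: {-5, -4, -3, -2, -1}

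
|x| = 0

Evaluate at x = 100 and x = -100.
x = 100: LHS = |100| = 100; 100 = 0 — FAILS
x = -100: LHS = |-100| = 100; 100 = 0 — FAILS

Answer: No, fails for both x = 100 and x = -100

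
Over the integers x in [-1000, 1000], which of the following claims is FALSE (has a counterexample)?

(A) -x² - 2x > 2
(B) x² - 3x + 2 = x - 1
(A) x = 0: LHS = -0² - 2·0 = 0; 0 > 2 — FAILS
(B) x = 0: LHS = 0² - 3·0 + 2 = 2, RHS = 0 - 1 = -1; 2 = -1 — FAILS

Answer: Both A and B are false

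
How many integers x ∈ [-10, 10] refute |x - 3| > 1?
Counterexamples in [-10, 10]: {2, 3, 4}.

Counting them gives 3 values.

Answer: 3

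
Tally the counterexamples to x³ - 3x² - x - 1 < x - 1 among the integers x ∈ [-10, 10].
Counterexamples in [-10, 10]: {0, 4, 5, 6, 7, 8, 9, 10}.

Counting them gives 8 values.

Answer: 8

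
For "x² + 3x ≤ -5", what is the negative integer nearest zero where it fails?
Testing negative integers from -1 downward:
x = -1: LHS = (-1)² + 3·(-1) = -2; -2 ≤ -5 — FAILS  ← closest negative counterexample to 0

Answer: x = -1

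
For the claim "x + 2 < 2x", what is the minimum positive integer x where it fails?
Testing positive integers:
x = 1: LHS = 1 + 2 = 3, RHS = 2·1 = 2; 3 < 2 — FAILS  ← smallest positive counterexample

Answer: x = 1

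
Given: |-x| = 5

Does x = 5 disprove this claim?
Substitute x = 5 into the relation:
x = 5: LHS = |-5| = 5; 5 = 5 — holds

The claim holds here, so x = 5 is not a counterexample. (A counterexample exists elsewhere, e.g. x = 0.)

Answer: No, x = 5 is not a counterexample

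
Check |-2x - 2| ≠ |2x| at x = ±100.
x = 100: LHS = |-2·100 - 2| = |-202| = 202, RHS = |2·100| = |200| = 200; 202 ≠ 200 — holds
x = -100: LHS = |-2·(-100) - 2| = |198| = 198, RHS = |2·(-100)| = |-200| = 200; 198 ≠ 200 — holds

Answer: Yes, holds for both x = 100 and x = -100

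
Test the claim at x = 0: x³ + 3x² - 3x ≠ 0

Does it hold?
x = 0: LHS = 0³ + 3·0² - 3·0 = 0; 0 ≠ 0 — FAILS

The relation fails at x = 0, so x = 0 is a counterexample.

Answer: No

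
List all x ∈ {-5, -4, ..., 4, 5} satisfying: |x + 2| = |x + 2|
LHS − RHS = 0 at every integer in [-5, 5]; the two sides always agree. For instance:
x = -5: LHS = |(-5) + 2| = |-3| = 3, RHS = |(-5) + 2| = |-3| = 3; 3 = 3 — holds
x = 0: LHS = |0 + 2| = |2| = 2, RHS = |0 + 2| = |2| = 2; 2 = 2 — holds
x = 5: LHS = |5 + 2| = |7| = 7, RHS = |5 + 2| = |7| = 7; 7 = 7 — holds
The sides are never unequal, so the relation holds for every integer in [-5, 5].

Answer: All integers in [-5, 5]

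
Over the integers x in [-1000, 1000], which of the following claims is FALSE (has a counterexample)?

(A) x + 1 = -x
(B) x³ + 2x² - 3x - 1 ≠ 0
(A) x = 0: LHS = 0 + 1 = 1, RHS = -0 = 0; 1 = 0 — FAILS

(B) Track d = LHS − RHS over the integers in [-1000, 1000]. Equality would need d = 0, but d changes sign only between consecutive integers, jumping over 0:
x = -3: LHS = (-3)³ + 2·(-3)² - 3·(-3) - 1 = -1; -1 ≠ 0 — holds  (d = -1)
x = -2: LHS = (-2)³ + 2·(-2)² - 3·(-2) - 1 = 5; 5 ≠ 0 — holds  (d = 5)
x = -1: LHS = (-1)³ + 2·(-1)² - 3·(-1) - 1 = 3; 3 ≠ 0 — holds  (d = 3)
x = 0: LHS = 0³ + 2·0² - 3·0 - 1 = -1; -1 ≠ 0 — holds  (d = -1)
x = 1: LHS = 1³ + 2·1² - 3·1 - 1 = -1; -1 ≠ 0 — holds  (d = -1)
x = 2: LHS = 2³ + 2·2² - 3·2 - 1 = 9; 9 ≠ 0 — holds  (d = 9)
Away from these crossings d keeps a constant sign, and checking every integer in [-1000, 1000] confirms d ≠ 0 throughout. Hence the two sides are never equal, so the relation holds for every integer in [-1000, 1000].

Only (A) has a counterexample.

Answer: A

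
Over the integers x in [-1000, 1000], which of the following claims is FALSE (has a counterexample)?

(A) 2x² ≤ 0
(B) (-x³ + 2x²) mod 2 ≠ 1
(A) x = 1: LHS = 2·1² = 2; 2 ≤ 0 — FAILS
(B) x = 1: LHS = (-1³ + 2·1²) mod 2 = 1 mod 2 = 1; 1 ≠ 1 — FAILS

Answer: Both A and B are false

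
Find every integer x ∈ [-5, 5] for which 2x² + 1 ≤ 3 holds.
Holds for: {-1, 0, 1}
Fails for: {-5, -4, -3, -2, 2, 3, 4, 5}

Answer: {-1, 0, 1}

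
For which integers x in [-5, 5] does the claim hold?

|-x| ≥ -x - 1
Over all integers in [-5, 5], LHS − RHS is smallest at x = 0, where it equals 1:
x = 0: LHS = |-0| = |0| = 0, RHS = -0 - 1 = -1; 0 ≥ -1 — holds
At the ends of the range:
x = -5: LHS = |-(-5)| = |5| = 5, RHS = -(-5) - 1 = 4; 5 ≥ 4 — holds
x = 5: LHS = |-5| = 5, RHS = -5 - 1 = -6; 5 ≥ -6 — holds
Hence LHS − RHS is never negative, i.e. LHS ≥ RHS throughout, so the relation holds for every integer in [-5, 5].

Answer: All integers in [-5, 5]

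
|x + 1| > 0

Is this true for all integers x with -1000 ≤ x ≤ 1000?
The claim fails at x = -1:
x = -1: LHS = |(-1) + 1| = |0| = 0; 0 > 0 — FAILS

Because a single integer refutes it, the statement is false.

Answer: False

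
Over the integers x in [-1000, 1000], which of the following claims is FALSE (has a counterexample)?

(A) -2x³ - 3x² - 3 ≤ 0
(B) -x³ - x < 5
(A) x = -2: LHS = -2·(-2)³ - 3·(-2)² - 3 = 1; 1 ≤ 0 — FAILS
(B) x = -2: LHS = -(-2)³ - (-2) = 10; 10 < 5 — FAILS

Answer: Both A and B are false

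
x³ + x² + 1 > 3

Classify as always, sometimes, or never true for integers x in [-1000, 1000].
Holds at x = 2: LHS = 2³ + 2² + 1 = 13; 13 > 3 — holds
Fails at x = 0: LHS = 0³ + 0² + 1 = 1; 1 > 3 — FAILS
It is satisfied by some integers in the range but not all.

Answer: Sometimes true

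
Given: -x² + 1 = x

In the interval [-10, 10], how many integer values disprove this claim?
Counterexamples in [-10, 10]: {-10, -9, -8, -7, -6, -5, -4, -3, -2, -1, 0, 1, 2, 3, 4, 5, 6, 7, 8, 9, 10}.

Counting them gives 21 values.

Answer: 21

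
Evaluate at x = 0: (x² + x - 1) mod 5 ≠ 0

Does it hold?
x = 0: LHS = (0² + 0 - 1) mod 5 = (-1) mod 5 = 4; 4 ≠ 0 — holds

The relation is satisfied at x = 0.

Answer: Yes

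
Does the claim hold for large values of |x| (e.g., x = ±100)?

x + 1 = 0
x = 100: LHS = 100 + 1 = 101; 101 = 0 — FAILS
x = -100: LHS = (-100) + 1 = -99; -99 = 0 — FAILS

Answer: No, fails for both x = 100 and x = -100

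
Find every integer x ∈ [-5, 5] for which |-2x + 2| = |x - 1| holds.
Holds for: {1}
Fails for: {-5, -4, -3, -2, -1, 0, 2, 3, 4, 5}

Answer: {1}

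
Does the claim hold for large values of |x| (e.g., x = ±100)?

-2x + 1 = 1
x = 100: LHS = -2·100 + 1 = -199; -199 = 1 — FAILS
x = -100: LHS = -2·(-100) + 1 = 201; 201 = 1 — FAILS

Answer: No, fails for both x = 100 and x = -100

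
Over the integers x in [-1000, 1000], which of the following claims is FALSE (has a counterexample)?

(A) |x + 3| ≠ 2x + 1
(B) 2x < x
(A) x = 2: LHS = |2 + 3| = |5| = 5, RHS = 2·2 + 1 = 5; 5 ≠ 5 — FAILS
(B) x = 0: LHS = 2·0 = 0; 0 < 0 — FAILS

Answer: Both A and B are false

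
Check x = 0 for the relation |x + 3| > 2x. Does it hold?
x = 0: LHS = |0 + 3| = |3| = 3, RHS = 2·0 = 0; 3 > 0 — holds

The relation is satisfied at x = 0.

Answer: Yes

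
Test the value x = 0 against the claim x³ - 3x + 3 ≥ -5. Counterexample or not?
Substitute x = 0 into the relation:
x = 0: LHS = 0³ - 3·0 + 3 = 3; 3 ≥ -5 — holds

The claim holds here, so x = 0 is not a counterexample. (A counterexample exists elsewhere, e.g. x = -3.)

Answer: No, x = 0 is not a counterexample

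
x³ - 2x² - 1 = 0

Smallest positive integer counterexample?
Testing positive integers:
x = 1: LHS = 1³ - 2·1² - 1 = -2; -2 = 0 — FAILS  ← smallest positive counterexample

Answer: x = 1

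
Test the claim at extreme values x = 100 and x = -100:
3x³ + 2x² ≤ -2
x = 100: LHS = 3·100³ + 2·100² = 3020000; 3020000 ≤ -2 — FAILS
x = -100: LHS = 3·(-100)³ + 2·(-100)² = -2980000; -2980000 ≤ -2 — holds

Answer: Partially: fails for x = 100, holds for x = -100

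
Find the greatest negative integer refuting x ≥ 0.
Testing negative integers from -1 downward:
x = -1: -1 ≥ 0 — FAILS  ← closest negative counterexample to 0

Answer: x = -1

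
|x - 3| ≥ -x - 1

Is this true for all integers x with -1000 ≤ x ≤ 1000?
Over all integers in [-1000, 1000], LHS − RHS is smallest at x = 0, where it equals 4:
x = 0: LHS = |0 - 3| = |-3| = 3, RHS = -0 - 1 = -1; 3 ≥ -1 — holds
At the ends of the range:
x = -1000: LHS = |(-1000) - 3| = |-1003| = 1003, RHS = -(-1000) - 1 = 999; 1003 ≥ 999 — holds
x = 1000: LHS = |1000 - 3| = |997| = 997, RHS = -1000 - 1 = -1001; 997 ≥ -1001 — holds
Hence LHS − RHS is never negative, i.e. LHS ≥ RHS throughout, so the relation holds for every integer in [-1000, 1000].

No counterexample exists.

Answer: True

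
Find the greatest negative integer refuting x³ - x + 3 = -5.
Testing negative integers from -1 downward:
x = -1: LHS = (-1)³ - (-1) + 3 = 3; 3 = -5 — FAILS  ← closest negative counterexample to 0

Answer: x = -1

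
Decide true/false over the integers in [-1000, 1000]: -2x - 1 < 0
The claim fails at x = -1:
x = -1: LHS = -2·(-1) - 1 = 1; 1 < 0 — FAILS

Because a single integer refutes it, the statement is false.

Answer: False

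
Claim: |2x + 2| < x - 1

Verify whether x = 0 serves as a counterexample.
Substitute x = 0 into the relation:
x = 0: LHS = |2·0 + 2| = |2| = 2, RHS = 0 - 1 = -1; 2 < -1 — FAILS

Since the claim fails at x = 0, this value is a counterexample.

Answer: Yes, x = 0 is a counterexample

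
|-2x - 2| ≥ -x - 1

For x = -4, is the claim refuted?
Substitute x = -4 into the relation:
x = -4: LHS = |-2·(-4) - 2| = |6| = 6, RHS = -(-4) - 1 = 3; 6 ≥ 3 — holds

The relation holds at x = -4, so it is not a counterexample.

Answer: No, x = -4 is not a counterexample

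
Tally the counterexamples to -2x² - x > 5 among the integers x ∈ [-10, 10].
Counterexamples in [-10, 10]: {-10, -9, -8, -7, -6, -5, -4, -3, -2, -1, 0, 1, 2, 3, 4, 5, 6, 7, 8, 9, 10}.

Counting them gives 21 values.

Answer: 21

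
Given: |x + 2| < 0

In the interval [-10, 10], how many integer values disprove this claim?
Counterexamples in [-10, 10]: {-10, -9, -8, -7, -6, -5, -4, -3, -2, -1, 0, 1, 2, 3, 4, 5, 6, 7, 8, 9, 10}.

Counting them gives 21 values.

Answer: 21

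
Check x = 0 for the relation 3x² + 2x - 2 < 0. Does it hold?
x = 0: LHS = 3·0² + 2·0 - 2 = -2; -2 < 0 — holds

The relation is satisfied at x = 0.

Answer: Yes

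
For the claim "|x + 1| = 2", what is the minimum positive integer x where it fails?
Testing positive integers:
x = 1: LHS = |1 + 1| = |2| = 2; 2 = 2 — holds
x = 2: LHS = |2 + 1| = |3| = 3; 3 = 2 — FAILS  ← smallest positive counterexample

Answer: x = 2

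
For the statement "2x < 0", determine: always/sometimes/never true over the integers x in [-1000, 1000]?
Holds at x = -1: LHS = 2·(-1) = -2; -2 < 0 — holds
Fails at x = 0: LHS = 2·0 = 0; 0 < 0 — FAILS
It is satisfied by some integers in the range but not all.

Answer: Sometimes true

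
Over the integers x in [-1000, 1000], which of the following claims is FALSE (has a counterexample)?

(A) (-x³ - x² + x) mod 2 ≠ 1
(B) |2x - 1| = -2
(A) x = 1: LHS = (-1³ - 1² + 1) mod 2 = (-1) mod 2 = 1; 1 ≠ 1 — FAILS
(B) x = 0: LHS = |2·0 - 1| = |-1| = 1; 1 = -2 — FAILS

Answer: Both A and B are false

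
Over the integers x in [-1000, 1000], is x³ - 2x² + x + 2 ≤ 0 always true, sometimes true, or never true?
Holds at x = -1: LHS = (-1)³ - 2·(-1)² + (-1) + 2 = -2; -2 ≤ 0 — holds
Fails at x = 0: LHS = 0³ - 2·0² + 0 + 2 = 2; 2 ≤ 0 — FAILS
It is satisfied by some integers in the range but not all.

Answer: Sometimes true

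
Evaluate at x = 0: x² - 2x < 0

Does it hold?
x = 0: LHS = 0² - 2·0 = 0; 0 < 0 — FAILS

The relation fails at x = 0, so x = 0 is a counterexample.

Answer: No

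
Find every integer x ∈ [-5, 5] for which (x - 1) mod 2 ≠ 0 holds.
Holds for: {-4, -2, 0, 2, 4}
Fails for: {-5, -3, -1, 1, 3, 5}

Answer: {-4, -2, 0, 2, 4}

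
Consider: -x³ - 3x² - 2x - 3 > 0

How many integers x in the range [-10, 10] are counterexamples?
Counterexamples in [-10, 10]: {-2, -1, 0, 1, 2, 3, 4, 5, 6, 7, 8, 9, 10}.

Counting them gives 13 values.

Answer: 13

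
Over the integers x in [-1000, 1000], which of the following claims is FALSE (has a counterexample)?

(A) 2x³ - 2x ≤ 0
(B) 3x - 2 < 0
(A) x = 2: LHS = 2·2³ - 2·2 = 12; 12 ≤ 0 — FAILS
(B) x = 1: LHS = 3·1 - 2 = 1; 1 < 0 — FAILS

Answer: Both A and B are false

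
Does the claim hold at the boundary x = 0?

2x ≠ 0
x = 0: LHS = 2·0 = 0; 0 ≠ 0 — FAILS

The relation fails at x = 0, so x = 0 is a counterexample.

Answer: No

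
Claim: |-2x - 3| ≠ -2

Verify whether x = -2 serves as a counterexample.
Substitute x = -2 into the relation:
x = -2: LHS = |-2·(-2) - 3| = |1| = 1; 1 ≠ -2 — holds

The relation holds at x = -2, so it is not a counterexample.

Answer: No, x = -2 is not a counterexample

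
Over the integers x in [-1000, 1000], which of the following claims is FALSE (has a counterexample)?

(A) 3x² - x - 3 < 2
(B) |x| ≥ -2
(A) x = 2: LHS = 3·2² - 2 - 3 = 7; 7 < 2 — FAILS

(B) An absolute value is never negative, so the left side is ≥ 0 for every x, while the right side is -2. Tightest case in [-1000, 1000] is x = 0:
x = 0: LHS = |0| = 0; 0 ≥ -2 — holds
Hence LHS − RHS is never negative, i.e. LHS ≥ RHS throughout, so the relation holds for every integer in [-1000, 1000].

Only (A) has a counterexample.

Answer: A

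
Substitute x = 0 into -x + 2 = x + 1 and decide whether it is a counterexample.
Substitute x = 0 into the relation:
x = 0: LHS = -0 + 2 = 2, RHS = 0 + 1 = 1; 2 = 1 — FAILS

Since the claim fails at x = 0, this value is a counterexample.

Answer: Yes, x = 0 is a counterexample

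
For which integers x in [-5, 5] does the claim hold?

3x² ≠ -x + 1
Track d = LHS − RHS over the integers in [-5, 5]. Equality would need d = 0, but d changes sign only between consecutive integers, jumping over 0:
x = -1: LHS = 3·(-1)² = 3, RHS = -(-1) + 1 = 2; 3 ≠ 2 — holds  (d = 1)
x = 0: LHS = 3·0² = 0, RHS = -0 + 1 = 1; 0 ≠ 1 — holds  (d = -1)
x = 0: LHS = 3·0² = 0, RHS = -0 + 1 = 1; 0 ≠ 1 — holds  (d = -1)
x = 1: LHS = 3·1² = 3, RHS = -1 + 1 = 0; 3 ≠ 0 — holds  (d = 3)
Away from these crossings d keeps a constant sign, and checking every integer in [-5, 5] confirms d ≠ 0 throughout. Hence the two sides are never equal, so the relation holds for every integer in [-5, 5].

Answer: All integers in [-5, 5]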